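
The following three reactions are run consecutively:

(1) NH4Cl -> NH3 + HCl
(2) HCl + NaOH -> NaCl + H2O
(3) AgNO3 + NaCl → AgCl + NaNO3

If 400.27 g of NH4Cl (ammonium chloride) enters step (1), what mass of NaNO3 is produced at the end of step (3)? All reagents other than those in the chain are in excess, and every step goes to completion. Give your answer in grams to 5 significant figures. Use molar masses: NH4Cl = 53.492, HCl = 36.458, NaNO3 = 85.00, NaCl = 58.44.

636.04 g

n(NH4Cl) = 400.27 / 53.492 = 7.48280 mol.
Reaction (1): NH4Cl→HCl ratio 1:1 ⇒ n(HCl) = 7.48280 mol.
Reaction (2): HCl→NaCl ratio 1:1 ⇒ n(NaCl) = 7.48280 mol.
Reaction (3): NaCl→NaNO3 ratio 1:1 ⇒ n(NaNO3) = 7.48280 mol.
Mass of NaNO3 = 7.48280 × 85.00 = 636.038 g.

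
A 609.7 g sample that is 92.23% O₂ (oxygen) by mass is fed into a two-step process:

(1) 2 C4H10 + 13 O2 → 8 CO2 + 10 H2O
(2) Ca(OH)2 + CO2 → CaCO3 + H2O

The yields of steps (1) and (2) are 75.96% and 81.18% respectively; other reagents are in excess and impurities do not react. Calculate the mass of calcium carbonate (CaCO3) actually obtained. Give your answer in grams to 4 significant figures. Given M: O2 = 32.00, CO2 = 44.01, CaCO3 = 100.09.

667.4 g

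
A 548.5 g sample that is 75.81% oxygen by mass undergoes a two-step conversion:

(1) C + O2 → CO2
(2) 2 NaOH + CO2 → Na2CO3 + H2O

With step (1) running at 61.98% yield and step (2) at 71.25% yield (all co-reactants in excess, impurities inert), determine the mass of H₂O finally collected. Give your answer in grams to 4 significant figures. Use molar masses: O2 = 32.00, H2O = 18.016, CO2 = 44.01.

103.4 g

Pure O2 = 548.5 × 0.7581 = 415.82 g.
n(O2) = 415.82 / 32.00 = 12.994 mol.
Step 1 (O2:CO2 = 1:1): theoretical n(CO2) = 12.994 mol; at 61.98% yield, n(CO2) = 8.0539 mol.
Step 2 (CO2:H2O = 1:1): theoretical n(H2O) = 8.0539 mol, so theoretical mass = 8.0539 × 18.016 = 145.10 g.
At 71.25% yield, actual mass of H2O = 145.10 × 0.7125 = 103.38 g.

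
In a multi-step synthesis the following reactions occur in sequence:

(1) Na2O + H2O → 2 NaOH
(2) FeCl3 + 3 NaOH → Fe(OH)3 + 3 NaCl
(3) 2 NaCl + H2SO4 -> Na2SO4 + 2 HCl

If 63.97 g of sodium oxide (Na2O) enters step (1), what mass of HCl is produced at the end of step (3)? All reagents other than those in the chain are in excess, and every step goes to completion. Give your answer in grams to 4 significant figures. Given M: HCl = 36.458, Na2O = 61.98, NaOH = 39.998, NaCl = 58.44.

75.26 g

n(Na2O) = 63.97 / 61.98 = 1.0321 mol.
Reaction (1): Na2O→NaOH ratio 1:2 ⇒ n(NaOH) = 2.0642 mol.
Reaction (2): NaOH→NaCl ratio 3:3 ⇒ n(NaCl) = 2.0642 mol.
Reaction (3): NaCl→HCl ratio 2:2 ⇒ n(HCl) = 2.0642 mol.
Mass of HCl = 2.0642 × 36.458 = 75.257 g.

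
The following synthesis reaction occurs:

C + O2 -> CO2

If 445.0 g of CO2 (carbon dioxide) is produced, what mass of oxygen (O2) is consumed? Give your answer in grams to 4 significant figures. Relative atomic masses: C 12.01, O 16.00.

323.6 g

M(CO2) = 12.01 + 2(16.00) = 44.01 g/mol.
M(O2) = 2(16.00) = 32.00 g/mol.
n(CO2) = 445.00 g / 44.01 g/mol = 10.111 mol.
From the equation the CO2:O2 mole ratio is 1:1, so n(O2) = 10.111 × 1/1 = 10.111 mol.
Mass of O2 = 10.111 mol × 32.00 g/mol = 323.56 g.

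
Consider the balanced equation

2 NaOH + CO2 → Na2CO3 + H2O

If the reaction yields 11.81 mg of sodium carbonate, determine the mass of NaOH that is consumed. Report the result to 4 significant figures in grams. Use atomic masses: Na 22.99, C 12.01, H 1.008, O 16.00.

0.008914 g

M(Na2CO3) = 2(22.99) + 12.01 + 3(16.00) = 105.99 g/mol.
M(NaOH) = 22.99 + 16.00 + 1.008 = 39.998 g/mol.
Convert: 11.81 mg = 0.011810 g.
n(Na2CO3) = 0.011810 g / 105.99 g/mol = 0.00011143 mol.
From the equation the Na2CO3:NaOH mole ratio is 1:2, so n(NaOH) = 0.00011143 × 2/1 = 0.00022285 mol.
Mass of NaOH = 0.00022285 mol × 39.998 g/mol = 0.0089136 g.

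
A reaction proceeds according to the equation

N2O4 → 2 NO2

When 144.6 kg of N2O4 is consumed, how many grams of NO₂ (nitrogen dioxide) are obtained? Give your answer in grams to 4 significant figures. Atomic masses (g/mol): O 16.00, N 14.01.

144600 g

M(N2O4) = 2(14.01) + 4(16.00) = 92.02 g/mol.
M(NO2) = 14.01 + 2(16.00) = 46.01 g/mol.
Convert: 144.6 kg = 144600 g.
n(N2O4) = 144600 g / 92.02 g/mol = 1571.4 mol.
From the equation the N2O4:NO2 mole ratio is 1:2, so n(NO2) = 1571.4 × 2/1 = 3142.8 mol.
Mass of NO2 = 3142.8 mol × 46.01 g/mol = 144600 g.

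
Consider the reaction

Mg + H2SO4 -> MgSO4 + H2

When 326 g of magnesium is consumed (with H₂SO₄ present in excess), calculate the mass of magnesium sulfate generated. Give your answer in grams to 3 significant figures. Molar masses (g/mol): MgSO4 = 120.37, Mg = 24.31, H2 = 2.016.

n(Mg) = 326.0 g / 24.31 g/mol = 13.41 mol.
From the equation the Mg:MgSO4 mole ratio is 1:1, so n(MgSO4) = 13.41 × 1/1 = 13.41 mol.
Mass of MgSO4 = 13.41 mol × 120.37 g/mol = 1614 g.

1610 g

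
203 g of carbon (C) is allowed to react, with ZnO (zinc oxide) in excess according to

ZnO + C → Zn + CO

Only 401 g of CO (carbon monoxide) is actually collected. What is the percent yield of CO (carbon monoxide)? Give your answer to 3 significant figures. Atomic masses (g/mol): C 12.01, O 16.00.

84.7 %

M(C) = 12.01 g/mol.
M(CO) = 12.01 + 16.00 = 28.01 g/mol.
n(C) = 203.0 g / 12.01 g/mol = 16.90 mol.
From the equation the C:CO mole ratio is 1:1, so n(CO) = 16.90 × 1/1 = 16.90 mol.
Mass of CO = 16.90 mol × 28.01 g/mol = 473.4 g.
This is the theoretical yield. Percent yield = 401 g / 473.4 g × 100% = 84.70%.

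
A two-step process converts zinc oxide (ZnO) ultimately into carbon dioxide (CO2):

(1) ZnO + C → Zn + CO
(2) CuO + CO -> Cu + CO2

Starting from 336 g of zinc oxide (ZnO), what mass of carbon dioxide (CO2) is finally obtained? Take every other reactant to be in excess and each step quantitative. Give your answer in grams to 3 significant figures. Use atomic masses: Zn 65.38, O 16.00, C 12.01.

M(ZnO) = 65.38 + 16.00 = 81.38 g/mol.
M(CO2) = 12.01 + 2(16.00) = 44.01 g/mol.
n(ZnO) = 336.0 / 81.38 = 4.129 mol.
Step 1 gives a 1:1 ratio of ZnO to CO, so n(CO) = 4.129 mol.
In step 2 the CO:CO2 ratio is 1:1, so n(CO2) = 4.129 mol.
Mass of CO2 = 4.129 × 44.01 = 181.7 g.

182 g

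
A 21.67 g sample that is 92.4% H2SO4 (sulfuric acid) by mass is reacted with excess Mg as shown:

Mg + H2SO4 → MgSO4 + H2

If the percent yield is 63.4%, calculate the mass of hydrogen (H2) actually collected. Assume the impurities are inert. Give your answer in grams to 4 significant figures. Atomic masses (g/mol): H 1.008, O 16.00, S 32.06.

0.2609 g

Pure H2SO4 available = 21.67 g × 0.924 = 20.023 g.
M(H2SO4) = 2(1.008) + 32.06 + 4(16.00) = 98.076 g/mol.
M(H2) = 2(1.008) = 2.016 g/mol.
n(H2SO4) = 20.023 g / 98.076 g/mol = 0.20416 mol.
From the equation the H2SO4:H2 mole ratio is 1:1, so n(H2) = 0.20416 × 1/1 = 0.20416 mol.
Mass of H2 = 0.20416 mol × 2.016 g/mol = 0.41158 g.
Actual mass collected = 0.41158 g × 0.634 = 0.26094 g.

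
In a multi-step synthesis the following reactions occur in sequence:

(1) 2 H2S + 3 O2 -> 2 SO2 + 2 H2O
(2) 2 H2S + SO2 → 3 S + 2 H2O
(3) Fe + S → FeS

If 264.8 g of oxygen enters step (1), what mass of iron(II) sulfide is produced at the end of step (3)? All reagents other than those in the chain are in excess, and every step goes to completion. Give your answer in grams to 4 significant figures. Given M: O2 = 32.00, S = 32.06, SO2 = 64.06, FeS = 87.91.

1455 g

n(O2) = 264.8 / 32.00 = 8.2750 mol.
Reaction (1): O2→SO2 ratio 3:2 ⇒ n(SO2) = 5.5167 mol.
Reaction (2): SO2→S ratio 1:3 ⇒ n(S) = 16.550 mol.
Reaction (3): S→FeS ratio 1:1 ⇒ n(FeS) = 16.550 mol.
Mass of FeS = 16.550 × 87.91 = 1454.9 g.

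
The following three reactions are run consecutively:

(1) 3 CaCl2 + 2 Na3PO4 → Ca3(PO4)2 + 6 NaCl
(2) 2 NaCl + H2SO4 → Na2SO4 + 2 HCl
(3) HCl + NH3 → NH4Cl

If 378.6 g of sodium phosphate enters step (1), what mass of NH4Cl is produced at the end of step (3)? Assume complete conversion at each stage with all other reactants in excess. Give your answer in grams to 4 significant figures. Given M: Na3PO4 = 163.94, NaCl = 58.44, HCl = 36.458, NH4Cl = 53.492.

370.6 g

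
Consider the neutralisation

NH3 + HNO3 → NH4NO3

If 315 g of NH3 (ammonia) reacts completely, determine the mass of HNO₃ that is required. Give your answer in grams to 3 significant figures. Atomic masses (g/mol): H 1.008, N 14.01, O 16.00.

1170 g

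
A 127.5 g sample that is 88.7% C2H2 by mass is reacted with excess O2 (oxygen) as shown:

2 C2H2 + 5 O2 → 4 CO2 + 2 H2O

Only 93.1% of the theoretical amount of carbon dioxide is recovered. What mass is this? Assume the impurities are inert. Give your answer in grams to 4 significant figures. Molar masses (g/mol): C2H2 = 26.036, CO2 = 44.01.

356.0 g

Pure C2H2 available = 127.5 g × 0.887 = 113.09 g.
n(C2H2) = 113.09 g / 26.036 g/mol = 4.3437 mol.
From the equation the C2H2:CO2 mole ratio is 2:4, so n(CO2) = 4.3437 × 4/2 = 8.6874 mol.
Mass of CO2 = 8.6874 mol × 44.01 g/mol = 382.33 g.
Actual mass collected = 382.33 g × 0.931 = 355.95 g.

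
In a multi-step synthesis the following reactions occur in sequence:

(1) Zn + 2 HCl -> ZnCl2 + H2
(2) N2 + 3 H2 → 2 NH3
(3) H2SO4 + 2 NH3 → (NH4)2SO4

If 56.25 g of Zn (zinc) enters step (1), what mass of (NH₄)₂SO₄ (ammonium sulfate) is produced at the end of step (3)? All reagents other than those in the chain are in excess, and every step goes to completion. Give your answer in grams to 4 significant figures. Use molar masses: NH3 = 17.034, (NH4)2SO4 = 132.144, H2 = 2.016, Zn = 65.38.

n(Zn) = 56.25 / 65.38 = 0.86035 mol.
Reaction (1): Zn→H2 ratio 1:1 ⇒ n(H2) = 0.86035 mol.
Reaction (2): H2→NH3 ratio 3:2 ⇒ n(NH3) = 0.57357 mol.
Reaction (3): NH3→(NH4)2SO4 ratio 2:1 ⇒ n((NH4)2SO4) = 0.28678 mol.
Mass of (NH4)2SO4 = 0.28678 × 132.144 = 37.897 g.

37.90 g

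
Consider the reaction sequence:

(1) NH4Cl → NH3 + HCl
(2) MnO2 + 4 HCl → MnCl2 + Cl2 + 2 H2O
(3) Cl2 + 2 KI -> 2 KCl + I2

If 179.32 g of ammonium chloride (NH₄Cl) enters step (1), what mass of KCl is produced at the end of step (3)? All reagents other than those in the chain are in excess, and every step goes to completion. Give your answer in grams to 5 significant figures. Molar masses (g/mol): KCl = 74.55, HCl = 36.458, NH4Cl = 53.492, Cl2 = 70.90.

n(NH4Cl) = 179.32 / 53.492 = 3.35228 mol.
Reaction (1): NH4Cl→HCl ratio 1:1 ⇒ n(HCl) = 3.35228 mol.
Reaction (2): HCl→Cl2 ratio 4:1 ⇒ n(Cl2) = 0.838069 mol.
Reaction (3): Cl2→KCl ratio 1:2 ⇒ n(KCl) = 1.67614 mol.
Mass of KCl = 1.67614 × 74.55 = 124.956 g.

124.96 g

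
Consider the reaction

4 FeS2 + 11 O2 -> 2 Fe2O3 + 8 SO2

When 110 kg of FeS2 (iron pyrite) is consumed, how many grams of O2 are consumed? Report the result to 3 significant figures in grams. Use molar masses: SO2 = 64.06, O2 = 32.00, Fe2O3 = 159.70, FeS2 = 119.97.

Convert: 110 kg = 110000 g.
n(FeS2) = 110000 g / 119.97 g/mol = 916.9 mol.
From the equation the FeS2:O2 mole ratio is 4:11, so n(O2) = 916.9 × 11/4 = 2521 mol.
Mass of O2 = 2521 mol × 32.00 g/mol = 80690 g.

80700 g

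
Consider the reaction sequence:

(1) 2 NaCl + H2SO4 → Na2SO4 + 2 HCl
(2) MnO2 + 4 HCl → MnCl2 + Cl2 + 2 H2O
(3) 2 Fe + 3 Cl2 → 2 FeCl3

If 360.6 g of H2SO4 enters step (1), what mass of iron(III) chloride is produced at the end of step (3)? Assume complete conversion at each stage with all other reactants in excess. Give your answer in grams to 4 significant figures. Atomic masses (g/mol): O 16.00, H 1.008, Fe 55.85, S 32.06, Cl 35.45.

198.8 g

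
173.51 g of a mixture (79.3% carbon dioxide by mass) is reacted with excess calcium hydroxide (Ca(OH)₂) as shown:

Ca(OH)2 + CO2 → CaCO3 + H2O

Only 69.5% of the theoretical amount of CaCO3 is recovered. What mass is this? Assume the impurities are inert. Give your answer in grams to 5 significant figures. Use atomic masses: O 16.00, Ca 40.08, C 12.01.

Pure CO2 available = 173.51 g × 0.793 = 137.593 g.
M(CO2) = 12.01 + 2(16.00) = 44.01 g/mol.
M(CaCO3) = 40.08 + 12.01 + 3(16.00) = 100.09 g/mol.
n(CO2) = 137.593 g / 44.01 g/mol = 3.12641 mol.
From the equation the CO2:CaCO3 mole ratio is 1:1, so n(CaCO3) = 3.12641 × 1/1 = 3.12641 mol.
Mass of CaCO3 = 3.12641 mol × 100.09 g/mol = 312.923 g.
Actual mass collected = 312.923 g × 0.695 = 217.481 g.

217.48 g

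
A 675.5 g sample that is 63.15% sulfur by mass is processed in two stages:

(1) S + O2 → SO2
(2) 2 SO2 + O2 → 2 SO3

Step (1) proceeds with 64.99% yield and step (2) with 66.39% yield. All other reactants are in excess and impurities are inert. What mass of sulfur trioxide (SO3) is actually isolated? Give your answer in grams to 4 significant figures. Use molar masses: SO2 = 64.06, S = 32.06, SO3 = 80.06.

459.6 g

Pure S = 675.5 × 0.6315 = 426.58 g.
n(S) = 426.58 / 32.06 = 13.306 mol.
Step 1 (S:SO2 = 1:1): theoretical n(SO2) = 13.306 mol; at 64.99% yield, n(SO2) = 8.6473 mol.
Step 2 (SO2:SO3 = 2:2): theoretical n(SO3) = 8.6473 mol, so theoretical mass = 8.6473 × 80.06 = 692.30 g.
At 66.39% yield, actual mass of SO3 = 692.30 × 0.6639 = 459.62 g.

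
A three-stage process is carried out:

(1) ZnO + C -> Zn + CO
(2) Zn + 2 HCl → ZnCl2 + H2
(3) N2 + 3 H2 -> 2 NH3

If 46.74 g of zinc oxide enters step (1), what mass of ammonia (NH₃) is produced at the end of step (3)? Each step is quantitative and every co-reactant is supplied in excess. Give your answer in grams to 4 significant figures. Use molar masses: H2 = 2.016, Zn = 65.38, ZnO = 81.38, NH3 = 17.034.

6.522 g

n(ZnO) = 46.74 / 81.38 = 0.57434 mol.
Reaction (1): ZnO→Zn ratio 1:1 ⇒ n(Zn) = 0.57434 mol.
Reaction (2): Zn→H2 ratio 1:1 ⇒ n(H2) = 0.57434 mol.
Reaction (3): H2→NH3 ratio 3:2 ⇒ n(NH3) = 0.38290 mol.
Mass of NH3 = 0.38290 × 17.034 = 6.5222 g.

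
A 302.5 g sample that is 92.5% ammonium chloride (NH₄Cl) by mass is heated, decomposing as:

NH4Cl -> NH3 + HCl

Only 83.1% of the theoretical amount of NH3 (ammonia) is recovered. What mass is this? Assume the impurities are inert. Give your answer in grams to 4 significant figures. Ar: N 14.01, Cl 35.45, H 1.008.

Pure NH4Cl available = 302.5 g × 0.925 = 279.81 g.
M(NH4Cl) = 14.01 + 4(1.008) + 35.45 = 53.492 g/mol.
M(NH3) = 14.01 + 3(1.008) = 17.034 g/mol.
n(NH4Cl) = 279.81 g / 53.492 g/mol = 5.2309 mol.
From the equation the NH4Cl:NH3 mole ratio is 1:1, so n(NH3) = 5.2309 × 1/1 = 5.2309 mol.
Mass of NH3 = 5.2309 mol × 17.034 g/mol = 89.104 g.
Actual mass collected = 89.104 g × 0.831 = 74.045 g.

74.05 g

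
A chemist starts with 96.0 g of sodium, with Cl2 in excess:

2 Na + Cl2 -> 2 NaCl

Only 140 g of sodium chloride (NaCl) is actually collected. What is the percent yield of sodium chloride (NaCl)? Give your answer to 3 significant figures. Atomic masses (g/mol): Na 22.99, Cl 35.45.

M(Na) = 22.99 g/mol.
M(NaCl) = 22.99 + 35.45 = 58.44 g/mol.
n(Na) = 96.00 g / 22.99 g/mol = 4.176 mol.
From the equation the Na:NaCl mole ratio is 2:2, so n(NaCl) = 4.176 × 2/2 = 4.176 mol.
Mass of NaCl = 4.176 mol × 58.44 g/mol = 244.0 g.
This is the theoretical yield. Percent yield = 140 g / 244.0 g × 100% = 57.37%.

57.4 %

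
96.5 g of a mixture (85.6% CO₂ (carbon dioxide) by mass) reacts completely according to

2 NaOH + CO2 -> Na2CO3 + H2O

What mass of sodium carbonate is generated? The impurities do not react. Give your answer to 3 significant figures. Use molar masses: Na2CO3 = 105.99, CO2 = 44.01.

Mass of pure CO2 = 96.5 g × 0.856 = 82.60 g.
n(CO2) = 82.60 g / 44.01 g/mol = 1.877 mol.
From the equation the CO2:Na2CO3 mole ratio is 1:1, so n(Na2CO3) = 1.877 × 1/1 = 1.877 mol.
Mass of Na2CO3 = 1.877 mol × 105.99 g/mol = 198.9 g.

199 g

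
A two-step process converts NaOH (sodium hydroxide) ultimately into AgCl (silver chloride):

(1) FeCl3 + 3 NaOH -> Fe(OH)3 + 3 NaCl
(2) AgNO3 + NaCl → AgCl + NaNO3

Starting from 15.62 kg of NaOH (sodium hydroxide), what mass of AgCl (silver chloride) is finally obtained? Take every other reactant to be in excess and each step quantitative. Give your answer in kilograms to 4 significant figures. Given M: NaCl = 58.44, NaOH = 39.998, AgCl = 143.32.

15.62 kg = 15620 g.
n(NaOH) = 15620 / 39.998 = 390.52 mol.
Step 1 gives a 3:3 ratio of NaOH to NaCl, so n(NaCl) = 390.52 mol.
In step 2 the NaCl:AgCl ratio is 1:1, so n(AgCl) = 390.52 mol.
Mass of AgCl = 390.52 × 143.32 = 55969 g = 55.97 kg.

55.97 kg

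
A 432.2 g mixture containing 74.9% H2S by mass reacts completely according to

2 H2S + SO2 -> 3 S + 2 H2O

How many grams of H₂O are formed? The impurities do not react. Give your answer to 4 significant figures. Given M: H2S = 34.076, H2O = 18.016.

Mass of pure H2S = 432.2 g × 0.749 = 323.72 g.
n(H2S) = 323.72 g / 34.076 g/mol = 9.4999 mol.
From the equation the H2S:H2O mole ratio is 2:2, so n(H2O) = 9.4999 × 2/2 = 9.4999 mol.
Mass of H2O = 9.4999 mol × 18.016 g/mol = 171.15 g.

171.1 g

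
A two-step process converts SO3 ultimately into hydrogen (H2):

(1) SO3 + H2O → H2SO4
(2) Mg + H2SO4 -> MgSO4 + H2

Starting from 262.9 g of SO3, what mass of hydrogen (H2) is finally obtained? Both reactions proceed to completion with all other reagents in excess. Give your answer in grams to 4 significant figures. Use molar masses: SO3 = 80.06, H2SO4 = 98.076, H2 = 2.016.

6.620 g

n(SO3) = 262.90 / 80.06 = 3.2838 mol.
Step 1 gives a 1:1 ratio of SO3 to H2SO4, so n(H2SO4) = 3.2838 mol.
In step 2 the H2SO4:H2 ratio is 1:1, so n(H2) = 3.2838 mol.
Mass of H2 = 3.2838 × 2.016 = 6.6201 g.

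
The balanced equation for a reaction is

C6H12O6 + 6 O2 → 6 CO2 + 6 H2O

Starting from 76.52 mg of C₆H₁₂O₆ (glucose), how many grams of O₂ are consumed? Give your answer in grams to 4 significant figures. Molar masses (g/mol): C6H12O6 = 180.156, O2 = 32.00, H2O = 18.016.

0.08155 g

Convert: 76.52 mg = 0.076520 g.
n(C6H12O6) = 0.076520 g / 180.156 g/mol = 0.00042474 mol.
From the equation the C6H12O6:O2 mole ratio is 1:6, so n(O2) = 0.00042474 × 6/1 = 0.0025485 mol.
Mass of O2 = 0.0025485 mol × 32.00 g/mol = 0.081551 g.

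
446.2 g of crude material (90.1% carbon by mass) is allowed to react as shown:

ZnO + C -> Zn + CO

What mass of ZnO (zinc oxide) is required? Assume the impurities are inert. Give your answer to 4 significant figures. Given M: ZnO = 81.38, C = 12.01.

Mass of pure C = 446.2 g × 0.901 = 402.03 g.
n(C) = 402.03 g / 12.01 g/mol = 33.474 mol.
From the equation the C:ZnO mole ratio is 1:1, so n(ZnO) = 33.474 × 1/1 = 33.474 mol.
Mass of ZnO = 33.474 mol × 81.38 g/mol = 2724.1 g.

2724 g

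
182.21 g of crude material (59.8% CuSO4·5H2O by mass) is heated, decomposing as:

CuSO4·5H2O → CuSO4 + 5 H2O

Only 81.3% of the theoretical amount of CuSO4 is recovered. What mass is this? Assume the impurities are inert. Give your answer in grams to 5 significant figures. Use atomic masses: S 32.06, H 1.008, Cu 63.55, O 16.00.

56.627 g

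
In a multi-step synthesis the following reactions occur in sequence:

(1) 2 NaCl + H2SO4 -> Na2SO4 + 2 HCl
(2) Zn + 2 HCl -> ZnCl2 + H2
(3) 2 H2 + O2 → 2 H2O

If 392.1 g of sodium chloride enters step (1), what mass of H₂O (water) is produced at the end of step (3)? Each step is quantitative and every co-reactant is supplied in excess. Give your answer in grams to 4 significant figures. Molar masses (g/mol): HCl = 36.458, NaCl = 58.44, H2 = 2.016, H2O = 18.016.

n(NaCl) = 392.1 / 58.44 = 6.7094 mol.
Reaction (1): NaCl→HCl ratio 2:2 ⇒ n(HCl) = 6.7094 mol.
Reaction (2): HCl→H2 ratio 2:1 ⇒ n(H2) = 3.3547 mol.
Reaction (3): H2→H2O ratio 2:2 ⇒ n(H2O) = 3.3547 mol.
Mass of H2O = 3.3547 × 18.016 = 60.439 g.

60.44 g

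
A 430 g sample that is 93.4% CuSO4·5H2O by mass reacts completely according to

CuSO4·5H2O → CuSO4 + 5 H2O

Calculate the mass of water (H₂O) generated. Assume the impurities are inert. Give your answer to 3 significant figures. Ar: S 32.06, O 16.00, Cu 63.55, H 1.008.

145 g

Mass of pure CuSO4·5H2O = 430 g × 0.934 = 401.6 g.
M(CuSO4·5H2O) = 63.55 + 32.06 + 9(16.00) + 10(1.008) = 249.69 g/mol.
M(H2O) = 2(1.008) + 16.00 = 18.016 g/mol.
n(CuSO4·5H2O) = 401.6 g / 249.69 g/mol = 1.608 mol.
From the equation the CuSO4·5H2O:H2O mole ratio is 1:5, so n(H2O) = 1.608 × 5/1 = 8.042 mol.
Mass of H2O = 8.042 mol × 18.016 g/mol = 144.9 g.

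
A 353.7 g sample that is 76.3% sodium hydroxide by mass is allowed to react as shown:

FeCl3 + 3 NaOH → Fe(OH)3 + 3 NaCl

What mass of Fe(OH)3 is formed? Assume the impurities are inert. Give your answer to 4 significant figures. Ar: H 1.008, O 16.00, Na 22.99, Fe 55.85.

Mass of pure NaOH = 353.7 g × 0.763 = 269.87 g.
M(NaOH) = 22.99 + 16.00 + 1.008 = 39.998 g/mol.
M(Fe(OH)3) = 55.85 + 3(16.00) + 3(1.008) = 106.874 g/mol.
n(NaOH) = 269.87 g / 39.998 g/mol = 6.7472 mol.
From the equation the NaOH:Fe(OH)3 mole ratio is 3:1, so n(Fe(OH)3) = 6.7472 × 1/3 = 2.2491 mol.
Mass of Fe(OH)3 = 2.2491 mol × 106.874 g/mol = 240.37 g.

240.4 g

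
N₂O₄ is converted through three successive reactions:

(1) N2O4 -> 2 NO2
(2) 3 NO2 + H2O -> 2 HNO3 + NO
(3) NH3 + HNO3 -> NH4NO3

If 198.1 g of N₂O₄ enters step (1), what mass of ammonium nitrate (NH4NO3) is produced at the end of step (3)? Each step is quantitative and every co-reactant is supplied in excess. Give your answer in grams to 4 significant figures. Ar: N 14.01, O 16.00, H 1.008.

229.8 g

M(N2O4) = 2(14.01) + 4(16.00) = 92.02 g/mol.
M(NH4NO3) = 2(14.01) + 4(1.008) + 3(16.00) = 80.052 g/mol.
n(N2O4) = 198.1 / 92.02 = 2.1528 mol.
Reaction (1): N2O4→NO2 ratio 1:2 ⇒ n(NO2) = 4.3056 mol.
Reaction (2): NO2→HNO3 ratio 3:2 ⇒ n(HNO3) = 2.8704 mol.
Reaction (3): HNO3→NH4NO3 ratio 1:1 ⇒ n(NH4NO3) = 2.8704 mol.
Mass of NH4NO3 = 2.8704 × 80.052 = 229.78 g.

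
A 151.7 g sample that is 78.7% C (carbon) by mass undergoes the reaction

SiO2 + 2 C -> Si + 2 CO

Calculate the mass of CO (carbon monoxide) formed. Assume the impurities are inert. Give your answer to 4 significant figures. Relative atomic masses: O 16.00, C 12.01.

278.4 g

Mass of pure C = 151.7 g × 0.787 = 119.39 g.
M(C) = 12.01 g/mol.
M(CO) = 12.01 + 16.00 = 28.01 g/mol.
n(C) = 119.39 g / 12.01 g/mol = 9.9407 mol.
From the equation the C:CO mole ratio is 2:2, so n(CO) = 9.9407 × 2/2 = 9.9407 mol.
Mass of CO = 9.9407 mol × 28.01 g/mol = 278.44 g.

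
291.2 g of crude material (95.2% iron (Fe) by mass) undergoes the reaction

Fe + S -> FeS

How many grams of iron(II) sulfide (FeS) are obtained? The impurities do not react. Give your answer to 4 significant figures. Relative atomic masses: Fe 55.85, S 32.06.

Mass of pure Fe = 291.2 g × 0.952 = 277.22 g.
M(Fe) = 55.85 g/mol.
M(FeS) = 55.85 + 32.06 = 87.91 g/mol.
n(Fe) = 277.22 g / 55.85 g/mol = 4.9637 mol.
From the equation the Fe:FeS mole ratio is 1:1, so n(FeS) = 4.9637 × 1/1 = 4.9637 mol.
Mass of FeS = 4.9637 mol × 87.91 g/mol = 436.36 g.

436.4 g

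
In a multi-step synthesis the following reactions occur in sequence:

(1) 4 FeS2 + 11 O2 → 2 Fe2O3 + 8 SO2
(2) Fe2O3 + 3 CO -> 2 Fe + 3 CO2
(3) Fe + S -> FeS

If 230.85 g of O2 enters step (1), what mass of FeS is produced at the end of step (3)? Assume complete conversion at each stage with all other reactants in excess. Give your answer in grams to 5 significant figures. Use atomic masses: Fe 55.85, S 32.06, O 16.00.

230.61 g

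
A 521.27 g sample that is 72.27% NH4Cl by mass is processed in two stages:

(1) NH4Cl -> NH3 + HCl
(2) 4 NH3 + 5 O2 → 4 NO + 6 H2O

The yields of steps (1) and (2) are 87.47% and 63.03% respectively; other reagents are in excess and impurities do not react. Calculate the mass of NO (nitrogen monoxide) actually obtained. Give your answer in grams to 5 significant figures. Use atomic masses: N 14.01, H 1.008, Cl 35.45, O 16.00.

Pure NH4Cl = 521.27 × 0.7227 = 376.722 g.
M(NH4Cl) = 14.01 + 4(1.008) + 35.45 = 53.492 g/mol.
M(NO) = 14.01 + 16.00 = 30.01 g/mol.
n(NH4Cl) = 376.722 / 53.492 = 7.04258 mol.
Step 1 (NH4Cl:NH3 = 1:1): theoretical n(NH3) = 7.04258 mol; at 87.47% yield, n(NH3) = 6.16015 mol.
Step 2 (NH3:NO = 4:4): theoretical n(NO) = 6.16015 mol, so theoretical mass = 6.16015 × 30.01 = 184.866 g.
At 63.03% yield, actual mass of NO = 184.866 × 0.6303 = 116.521 g.

116.52 g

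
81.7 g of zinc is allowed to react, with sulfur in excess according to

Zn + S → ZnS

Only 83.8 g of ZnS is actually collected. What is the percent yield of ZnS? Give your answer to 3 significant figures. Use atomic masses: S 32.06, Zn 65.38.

M(Zn) = 65.38 g/mol.
M(ZnS) = 65.38 + 32.06 = 97.44 g/mol.
n(Zn) = 81.70 g / 65.38 g/mol = 1.250 mol.
From the equation the Zn:ZnS mole ratio is 1:1, so n(ZnS) = 1.250 × 1/1 = 1.250 mol.
Mass of ZnS = 1.250 mol × 97.44 g/mol = 121.8 g.
This is the theoretical yield. Percent yield = 83.8 g / 121.8 g × 100% = 68.82%.

68.8 %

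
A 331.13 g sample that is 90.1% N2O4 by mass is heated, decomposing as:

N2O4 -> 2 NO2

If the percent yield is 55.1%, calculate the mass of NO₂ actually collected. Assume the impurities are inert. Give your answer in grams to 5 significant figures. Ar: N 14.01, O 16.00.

Pure N2O4 available = 331.13 g × 0.901 = 298.348 g.
M(N2O4) = 2(14.01) + 4(16.00) = 92.02 g/mol.
M(NO2) = 14.01 + 2(16.00) = 46.01 g/mol.
n(N2O4) = 298.348 g / 92.02 g/mol = 3.24221 mol.
From the equation the N2O4:NO2 mole ratio is 1:2, so n(NO2) = 3.24221 × 2/1 = 6.48442 mol.
Mass of NO2 = 6.48442 mol × 46.01 g/mol = 298.348 g.
Actual mass collected = 298.348 g × 0.551 = 164.390 g.

164.39 g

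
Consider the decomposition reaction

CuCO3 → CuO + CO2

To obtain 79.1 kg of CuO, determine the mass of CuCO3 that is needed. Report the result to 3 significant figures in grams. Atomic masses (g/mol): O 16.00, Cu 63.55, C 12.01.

M(CuO) = 63.55 + 16.00 = 79.55 g/mol.
M(CuCO3) = 63.55 + 12.01 + 3(16.00) = 123.56 g/mol.
Convert: 79.1 kg = 79100 g.
n(CuO) = 79100 g / 79.55 g/mol = 994.3 mol.
From the equation the CuO:CuCO3 mole ratio is 1:1, so n(CuCO3) = 994.3 × 1/1 = 994.3 mol.
Mass of CuCO3 = 994.3 mol × 123.56 g/mol = 122900 g.

123000 g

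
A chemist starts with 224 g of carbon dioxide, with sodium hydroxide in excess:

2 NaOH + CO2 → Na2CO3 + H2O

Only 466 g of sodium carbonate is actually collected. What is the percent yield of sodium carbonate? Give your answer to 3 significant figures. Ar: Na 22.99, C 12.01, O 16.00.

86.4 %

M(CO2) = 12.01 + 2(16.00) = 44.01 g/mol.
M(Na2CO3) = 2(22.99) + 12.01 + 3(16.00) = 105.99 g/mol.
n(CO2) = 224.0 g / 44.01 g/mol = 5.090 mol.
From the equation the CO2:Na2CO3 mole ratio is 1:1, so n(Na2CO3) = 5.090 × 1/1 = 5.090 mol.
Mass of Na2CO3 = 5.090 mol × 105.99 g/mol = 539.5 g.
This is the theoretical yield. Percent yield = 466 g / 539.5 g × 100% = 86.38%.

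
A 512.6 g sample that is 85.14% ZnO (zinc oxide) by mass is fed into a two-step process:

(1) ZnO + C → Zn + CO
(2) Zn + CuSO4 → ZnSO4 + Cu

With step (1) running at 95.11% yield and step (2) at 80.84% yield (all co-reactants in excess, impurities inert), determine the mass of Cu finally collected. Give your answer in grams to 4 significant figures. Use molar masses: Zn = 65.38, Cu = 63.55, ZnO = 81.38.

262.0 g

Pure ZnO = 512.6 × 0.8514 = 436.43 g.
n(ZnO) = 436.43 / 81.38 = 5.3628 mol.
Step 1 (ZnO:Zn = 1:1): theoretical n(Zn) = 5.3628 mol; at 95.11% yield, n(Zn) = 5.1006 mol.
Step 2 (Zn:Cu = 1:1): theoretical n(Cu) = 5.1006 mol, so theoretical mass = 5.1006 × 63.55 = 324.14 g.
At 80.84% yield, actual mass of Cu = 324.14 × 0.8084 = 262.04 g.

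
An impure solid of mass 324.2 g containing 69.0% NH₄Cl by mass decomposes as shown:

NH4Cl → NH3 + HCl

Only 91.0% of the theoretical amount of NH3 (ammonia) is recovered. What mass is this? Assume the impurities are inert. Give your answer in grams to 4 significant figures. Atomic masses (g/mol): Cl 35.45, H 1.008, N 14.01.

Pure NH4Cl available = 324.2 g × 0.690 = 223.70 g.
M(NH4Cl) = 14.01 + 4(1.008) + 35.45 = 53.492 g/mol.
M(NH3) = 14.01 + 3(1.008) = 17.034 g/mol.
n(NH4Cl) = 223.70 g / 53.492 g/mol = 4.1819 mol.
From the equation the NH4Cl:NH3 mole ratio is 1:1, so n(NH3) = 4.1819 × 1/1 = 4.1819 mol.
Mass of NH3 = 4.1819 mol × 17.034 g/mol = 71.234 g.
Actual mass collected = 71.234 g × 0.910 = 64.823 g.

64.82 g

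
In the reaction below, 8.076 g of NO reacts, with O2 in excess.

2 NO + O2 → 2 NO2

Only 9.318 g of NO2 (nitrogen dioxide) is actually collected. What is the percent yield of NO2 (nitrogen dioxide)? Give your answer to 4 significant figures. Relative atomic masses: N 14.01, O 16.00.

75.26 %

M(NO) = 14.01 + 16.00 = 30.01 g/mol.
M(NO2) = 14.01 + 2(16.00) = 46.01 g/mol.
n(NO) = 8.0760 g / 30.01 g/mol = 0.26911 mol.
From the equation the NO:NO2 mole ratio is 2:2, so n(NO2) = 0.26911 × 2/2 = 0.26911 mol.
Mass of NO2 = 0.26911 mol × 46.01 g/mol = 12.382 g.
This is the theoretical yield. Percent yield = 9.318 g / 12.382 g × 100% = 75.256%.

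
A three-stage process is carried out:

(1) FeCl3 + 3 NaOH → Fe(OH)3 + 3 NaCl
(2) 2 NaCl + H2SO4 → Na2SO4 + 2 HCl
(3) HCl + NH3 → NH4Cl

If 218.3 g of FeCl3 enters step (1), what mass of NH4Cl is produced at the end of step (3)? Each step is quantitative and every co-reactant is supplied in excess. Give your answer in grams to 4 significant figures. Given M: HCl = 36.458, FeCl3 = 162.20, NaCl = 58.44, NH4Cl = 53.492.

n(FeCl3) = 218.3 / 162.20 = 1.3459 mol.
Reaction (1): FeCl3→NaCl ratio 1:3 ⇒ n(NaCl) = 4.0376 mol.
Reaction (2): NaCl→HCl ratio 2:2 ⇒ n(HCl) = 4.0376 mol.
Reaction (3): HCl→NH4Cl ratio 1:1 ⇒ n(NH4Cl) = 4.0376 mol.
Mass of NH4Cl = 4.0376 × 53.492 = 215.98 g.

216.0 g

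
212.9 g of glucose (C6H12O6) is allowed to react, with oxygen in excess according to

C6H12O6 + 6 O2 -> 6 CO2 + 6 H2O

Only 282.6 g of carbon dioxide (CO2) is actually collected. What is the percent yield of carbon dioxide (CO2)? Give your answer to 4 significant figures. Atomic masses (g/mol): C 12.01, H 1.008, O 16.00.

M(C6H12O6) = 6(12.01) + 12(1.008) + 6(16.00) = 180.156 g/mol.
M(CO2) = 12.01 + 2(16.00) = 44.01 g/mol.
n(C6H12O6) = 212.90 g / 180.156 g/mol = 1.1818 mol.
From the equation the C6H12O6:CO2 mole ratio is 1:6, so n(CO2) = 1.1818 × 6/1 = 7.0905 mol.
Mass of CO2 = 7.0905 mol × 44.01 g/mol = 312.05 g.
This is the theoretical yield. Percent yield = 282.6 g / 312.05 g × 100% = 90.561%.

90.56 %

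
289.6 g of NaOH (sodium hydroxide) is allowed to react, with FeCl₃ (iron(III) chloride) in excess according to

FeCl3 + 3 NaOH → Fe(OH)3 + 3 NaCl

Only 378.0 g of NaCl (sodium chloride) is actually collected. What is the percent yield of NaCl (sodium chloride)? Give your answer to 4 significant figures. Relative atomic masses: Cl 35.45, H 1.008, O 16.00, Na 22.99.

89.33 %

M(NaOH) = 22.99 + 16.00 + 1.008 = 39.998 g/mol.
M(NaCl) = 22.99 + 35.45 = 58.44 g/mol.
n(NaOH) = 289.60 g / 39.998 g/mol = 7.2404 mol.
From the equation the NaOH:NaCl mole ratio is 3:3, so n(NaCl) = 7.2404 × 3/3 = 7.2404 mol.
Mass of NaCl = 7.2404 mol × 58.44 g/mol = 423.13 g.
This is the theoretical yield. Percent yield = 378.0 g / 423.13 g × 100% = 89.335%.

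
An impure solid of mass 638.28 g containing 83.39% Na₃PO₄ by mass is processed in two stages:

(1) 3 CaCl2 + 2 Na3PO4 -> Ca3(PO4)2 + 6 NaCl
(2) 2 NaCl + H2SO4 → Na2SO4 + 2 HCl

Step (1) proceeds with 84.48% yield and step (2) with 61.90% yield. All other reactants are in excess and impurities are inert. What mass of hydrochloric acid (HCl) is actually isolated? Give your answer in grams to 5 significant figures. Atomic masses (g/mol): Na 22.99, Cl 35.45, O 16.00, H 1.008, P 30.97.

185.69 g

Pure Na3PO4 = 638.28 × 0.8339 = 532.262 g.
M(Na3PO4) = 3(22.99) + 30.97 + 4(16.00) = 163.94 g/mol.
M(HCl) = 1.008 + 35.45 = 36.458 g/mol.
n(Na3PO4) = 532.262 / 163.94 = 3.24669 mol.
Step 1 (Na3PO4:NaCl = 2:6): theoretical n(NaCl) = 9.74006 mol; at 84.48% yield, n(NaCl) = 8.22840 mol.
Step 2 (NaCl:HCl = 2:2): theoretical n(HCl) = 8.22840 mol, so theoretical mass = 8.22840 × 36.458 = 299.991 g.
At 61.90% yield, actual mass of HCl = 299.991 × 0.6190 = 185.694 g.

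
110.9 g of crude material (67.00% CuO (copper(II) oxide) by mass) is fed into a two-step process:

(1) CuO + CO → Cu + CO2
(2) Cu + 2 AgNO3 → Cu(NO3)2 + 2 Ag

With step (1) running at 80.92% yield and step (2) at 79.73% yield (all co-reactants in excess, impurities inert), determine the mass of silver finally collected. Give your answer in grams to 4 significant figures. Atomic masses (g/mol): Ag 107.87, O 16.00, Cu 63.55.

130.0 g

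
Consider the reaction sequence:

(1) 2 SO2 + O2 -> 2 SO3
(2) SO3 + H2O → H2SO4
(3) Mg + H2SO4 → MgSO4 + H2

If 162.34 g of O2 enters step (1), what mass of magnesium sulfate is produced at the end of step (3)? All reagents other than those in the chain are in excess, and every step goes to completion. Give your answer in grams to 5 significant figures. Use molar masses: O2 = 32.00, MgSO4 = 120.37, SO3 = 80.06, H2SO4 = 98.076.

n(O2) = 162.34 / 32.00 = 5.07313 mol.
Reaction (1): O2→SO3 ratio 1:2 ⇒ n(SO3) = 10.1463 mol.
Reaction (2): SO3→H2SO4 ratio 1:1 ⇒ n(H2SO4) = 10.1463 mol.
Reaction (3): H2SO4→MgSO4 ratio 1:1 ⇒ n(MgSO4) = 10.1463 mol.
Mass of MgSO4 = 10.1463 × 120.37 = 1221.30 g.

1221.3 g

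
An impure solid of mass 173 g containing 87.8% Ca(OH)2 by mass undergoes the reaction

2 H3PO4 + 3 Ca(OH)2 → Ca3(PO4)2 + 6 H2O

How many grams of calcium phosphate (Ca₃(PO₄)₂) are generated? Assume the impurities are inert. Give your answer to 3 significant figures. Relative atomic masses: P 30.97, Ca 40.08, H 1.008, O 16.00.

212 g

Mass of pure Ca(OH)2 = 173 g × 0.878 = 151.9 g.
M(Ca(OH)2) = 40.08 + 2(16.00) + 2(1.008) = 74.096 g/mol.
M(Ca3(PO4)2) = 3(40.08) + 2(30.97) + 8(16.00) = 310.18 g/mol.
n(Ca(OH)2) = 151.9 g / 74.096 g/mol = 2.050 mol.
From the equation the Ca(OH)2:Ca3(PO4)2 mole ratio is 3:1, so n(Ca3(PO4)2) = 2.050 × 1/3 = 0.6833 mol.
Mass of Ca3(PO4)2 = 0.6833 mol × 310.18 g/mol = 212.0 g.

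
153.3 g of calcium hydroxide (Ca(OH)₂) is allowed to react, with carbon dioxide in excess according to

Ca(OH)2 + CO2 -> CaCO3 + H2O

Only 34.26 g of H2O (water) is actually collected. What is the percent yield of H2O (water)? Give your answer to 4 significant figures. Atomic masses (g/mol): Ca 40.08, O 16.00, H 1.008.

91.91 %

M(Ca(OH)2) = 40.08 + 2(16.00) + 2(1.008) = 74.096 g/mol.
M(H2O) = 2(1.008) + 16.00 = 18.016 g/mol.
n(Ca(OH)2) = 153.30 g / 74.096 g/mol = 2.0689 mol.
From the equation the Ca(OH)2:H2O mole ratio is 1:1, so n(H2O) = 2.0689 × 1/1 = 2.0689 mol.
Mass of H2O = 2.0689 mol × 18.016 g/mol = 37.274 g.
This is the theoretical yield. Percent yield = 34.26 g / 37.274 g × 100% = 91.914%.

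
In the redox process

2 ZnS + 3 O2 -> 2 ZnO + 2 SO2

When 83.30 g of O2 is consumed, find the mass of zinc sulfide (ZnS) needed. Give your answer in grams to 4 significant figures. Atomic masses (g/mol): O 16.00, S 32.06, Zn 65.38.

169.1 g

M(O2) = 2(16.00) = 32.00 g/mol.
M(ZnS) = 65.38 + 32.06 = 97.44 g/mol.
n(O2) = 83.300 g / 32.00 g/mol = 2.6031 mol.
From the equation the O2:ZnS mole ratio is 3:2, so n(ZnS) = 2.6031 × 2/3 = 1.7354 mol.
Mass of ZnS = 1.7354 mol × 97.44 g/mol = 169.10 g.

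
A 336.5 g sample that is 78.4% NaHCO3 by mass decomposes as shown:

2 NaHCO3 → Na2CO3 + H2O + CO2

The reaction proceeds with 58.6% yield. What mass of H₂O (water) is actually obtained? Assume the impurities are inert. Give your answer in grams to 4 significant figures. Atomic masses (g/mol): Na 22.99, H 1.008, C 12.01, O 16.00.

16.58 g

Pure NaHCO3 available = 336.5 g × 0.784 = 263.82 g.
M(NaHCO3) = 22.99 + 1.008 + 12.01 + 3(16.00) = 84.008 g/mol.
M(H2O) = 2(1.008) + 16.00 = 18.016 g/mol.
n(NaHCO3) = 263.82 g / 84.008 g/mol = 3.1404 mol.
From the equation the NaHCO3:H2O mole ratio is 2:1, so n(H2O) = 3.1404 × 1/2 = 1.5702 mol.
Mass of H2O = 1.5702 mol × 18.016 g/mol = 28.288 g.
Actual mass collected = 28.288 g × 0.586 = 16.577 g.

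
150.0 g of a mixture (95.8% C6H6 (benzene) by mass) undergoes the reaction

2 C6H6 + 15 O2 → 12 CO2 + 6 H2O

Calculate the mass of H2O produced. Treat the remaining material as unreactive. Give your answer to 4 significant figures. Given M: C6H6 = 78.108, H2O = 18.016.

Mass of pure C6H6 = 150.0 g × 0.958 = 143.70 g.
n(C6H6) = 143.70 g / 78.108 g/mol = 1.8398 mol.
From the equation the C6H6:H2O mole ratio is 2:6, so n(H2O) = 1.8398 × 6/2 = 5.5193 mol.
Mass of H2O = 5.5193 mol × 18.016 g/mol = 99.435 g.

99.44 g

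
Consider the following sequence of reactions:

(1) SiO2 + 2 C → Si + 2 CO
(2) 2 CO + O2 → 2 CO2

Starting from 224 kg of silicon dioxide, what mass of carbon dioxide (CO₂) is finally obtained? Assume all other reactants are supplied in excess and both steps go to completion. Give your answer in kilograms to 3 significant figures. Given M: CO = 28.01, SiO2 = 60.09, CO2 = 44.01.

224 kg = 224000 g.
n(SiO2) = 224000 / 60.09 = 3728 mol.
Step 1 gives a 1:2 ratio of SiO2 to CO, so n(CO) = 7455 mol.
In step 2 the CO:CO2 ratio is 2:2, so n(CO2) = 7455 mol.
Mass of CO2 = 7455 × 44.01 = 328100 g = 328 kg.

328 kg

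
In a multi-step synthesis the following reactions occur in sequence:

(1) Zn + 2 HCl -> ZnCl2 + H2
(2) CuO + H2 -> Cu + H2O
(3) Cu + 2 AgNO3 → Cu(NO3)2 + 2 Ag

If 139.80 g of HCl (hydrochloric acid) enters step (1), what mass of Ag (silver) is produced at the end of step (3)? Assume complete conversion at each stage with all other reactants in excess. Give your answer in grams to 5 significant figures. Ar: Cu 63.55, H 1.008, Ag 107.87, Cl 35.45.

M(HCl) = 1.008 + 35.45 = 36.458 g/mol.
M(Ag) = 107.87 g/mol.
n(HCl) = 139.80 / 36.458 = 3.83455 mol.
Reaction (1): HCl→H2 ratio 2:1 ⇒ n(H2) = 1.91727 mol.
Reaction (2): H2→Cu ratio 1:1 ⇒ n(Cu) = 1.91727 mol.
Reaction (3): Cu→Ag ratio 1:2 ⇒ n(Ag) = 3.83455 mol.
Mass of Ag = 3.83455 × 107.87 = 413.633 g.

413.63 g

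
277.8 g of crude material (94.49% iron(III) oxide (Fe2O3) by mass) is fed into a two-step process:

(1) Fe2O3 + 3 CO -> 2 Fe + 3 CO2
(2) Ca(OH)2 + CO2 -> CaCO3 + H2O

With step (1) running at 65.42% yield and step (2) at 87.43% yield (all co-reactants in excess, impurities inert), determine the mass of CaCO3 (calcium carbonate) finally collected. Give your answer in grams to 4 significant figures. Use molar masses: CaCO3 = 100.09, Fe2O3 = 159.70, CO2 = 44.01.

Pure Fe2O3 = 277.8 × 0.9449 = 262.49 g.
n(Fe2O3) = 262.49 / 159.70 = 1.6437 mol.
Step 1 (Fe2O3:CO2 = 1:3): theoretical n(CO2) = 4.9310 mol; at 65.42% yield, n(CO2) = 3.2259 mol.
Step 2 (CO2:CaCO3 = 1:1): theoretical n(CaCO3) = 3.2259 mol, so theoretical mass = 3.2259 × 100.09 = 322.88 g.
At 87.43% yield, actual mass of CaCO3 = 322.88 × 0.8743 = 282.29 g.

282.3 g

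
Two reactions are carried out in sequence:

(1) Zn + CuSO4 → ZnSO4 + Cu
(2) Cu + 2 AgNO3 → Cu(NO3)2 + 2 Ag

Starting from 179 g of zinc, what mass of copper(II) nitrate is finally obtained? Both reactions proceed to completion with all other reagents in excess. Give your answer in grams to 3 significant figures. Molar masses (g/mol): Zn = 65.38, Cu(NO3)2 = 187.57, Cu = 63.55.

n(Zn) = 179.0 / 65.38 = 2.738 mol.
Step 1 gives a 1:1 ratio of Zn to Cu, so n(Cu) = 2.738 mol.
In step 2 the Cu:Cu(NO3)2 ratio is 1:1, so n(Cu(NO3)2) = 2.738 mol.
Mass of Cu(NO3)2 = 2.738 × 187.57 = 513.5 g.

514 g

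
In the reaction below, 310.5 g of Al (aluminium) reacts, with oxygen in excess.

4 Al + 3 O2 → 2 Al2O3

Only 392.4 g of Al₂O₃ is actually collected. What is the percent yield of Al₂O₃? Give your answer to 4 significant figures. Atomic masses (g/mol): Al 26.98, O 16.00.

66.88 %

M(Al) = 26.98 g/mol.
M(Al2O3) = 2(26.98) + 3(16.00) = 101.96 g/mol.
n(Al) = 310.50 g / 26.98 g/mol = 11.509 mol.
From the equation the Al:Al2O3 mole ratio is 4:2, so n(Al2O3) = 11.509 × 2/4 = 5.7543 mol.
Mass of Al2O3 = 5.7543 mol × 101.96 g/mol = 586.70 g.
This is the theoretical yield. Percent yield = 392.4 g / 586.70 g × 100% = 66.882%.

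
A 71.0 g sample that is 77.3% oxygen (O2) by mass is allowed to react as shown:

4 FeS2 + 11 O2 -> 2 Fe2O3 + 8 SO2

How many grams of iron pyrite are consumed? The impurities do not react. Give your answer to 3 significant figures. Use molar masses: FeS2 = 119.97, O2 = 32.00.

Mass of pure O2 = 71.0 g × 0.773 = 54.88 g.
n(O2) = 54.88 g / 32.00 g/mol = 1.715 mol.
From the equation the O2:FeS2 mole ratio is 11:4, so n(FeS2) = 1.715 × 4/11 = 0.6237 mol.
Mass of FeS2 = 0.6237 mol × 119.97 g/mol = 74.82 g.

74.8 g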